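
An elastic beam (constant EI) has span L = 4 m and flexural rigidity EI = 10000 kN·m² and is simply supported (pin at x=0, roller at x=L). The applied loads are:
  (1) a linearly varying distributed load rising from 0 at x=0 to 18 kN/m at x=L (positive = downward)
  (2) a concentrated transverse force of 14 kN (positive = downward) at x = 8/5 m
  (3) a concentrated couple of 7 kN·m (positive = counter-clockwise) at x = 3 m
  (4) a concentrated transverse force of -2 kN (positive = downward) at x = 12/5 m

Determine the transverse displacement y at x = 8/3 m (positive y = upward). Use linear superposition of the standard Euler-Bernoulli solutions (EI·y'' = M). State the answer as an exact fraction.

y(8/3) = -442471/101250000 m

Load 1 — triangular load w₀=18 kN/m (0→w₀ over full span):
  y_1 = -w₀x(7L⁴-10L²x²+3x⁴)/(360LEI) = -18·(8/3)·(7·4⁴-10·4²·(8/3)²+3·(8/3)⁴)/(360·4·10000) = -136/50625 m
Load 2 — point force P=14 kN at a=8/5 m (b=L-a=12/5):
  y_2 = -Pa(L-x)(2Lx-a²-x²)/(6LEI)  [x>a] = -14·(8/5)·(4-(8/3))·(2·4·(8/3)-(8/5)²-(8/3)²)/(6·4·10000) = -9184/6328125 m
Load 3 — applied couple M₀=7 kN·m at a=3 m (b=L-a=1):
  y_3 = (M₀x³/(6L)+C₁x)/EI  [x≤a] with C₁=M₀(3b²-L²)/(6L)=-91/24 = (7·(8/3)³/(6·4)+(-91/24)·(8/3))/10000 = -371/810000 m
Load 4 — point force P=-2 kN at a=12/5 m (b=L-a=8/5):
  y_4 = -Pa(L-x)(2Lx-a²-x²)/(6LEI)  [x>a] = -(-2)·(12/5)·(4-(8/3))·(2·4·(8/3)-(12/5)²-(8/3)²)/(6·4·10000) = 476/2109375 m
Superposition: y = Σ y_i = -442471/101250000 m ≈ -0.004370 m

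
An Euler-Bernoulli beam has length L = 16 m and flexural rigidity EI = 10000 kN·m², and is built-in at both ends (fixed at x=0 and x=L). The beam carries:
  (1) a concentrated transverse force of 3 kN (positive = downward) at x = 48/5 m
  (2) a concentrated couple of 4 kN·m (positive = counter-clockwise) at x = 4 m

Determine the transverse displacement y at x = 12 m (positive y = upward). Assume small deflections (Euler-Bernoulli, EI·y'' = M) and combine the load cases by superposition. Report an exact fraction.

Load 1 — point force P=3 kN at a=48/5 m (b=L-a=32/5):
  y_1 = -Pa²(L-x)²(3bL-(3b+a)(L-x))/(6L³EI)  [x>a] = -3·(48/5)²·(16-12)²·(3·(32/5)·16-(3·(32/5)+(48/5))·(16-12))/(6·16³·10000) = -54/15625 m
Load 2 — applied couple M₀=4 kN·m at a=4 m (b=L-a=12):
  y_2 = (R_Ax³/6 - M_Ax²/2 - M₀(x-a)²/2)/EI  [x>a] with R_A=9/32, M_A=-3/4 = ((9/32)·12³/6 - (-3/4)·12²/2 - 4·(12-4)²/2)/10000 = 7/10000 m
Superposition: y = Σ y_i = -689/250000 m ≈ -0.002756 m

y(12) = -689/250000 m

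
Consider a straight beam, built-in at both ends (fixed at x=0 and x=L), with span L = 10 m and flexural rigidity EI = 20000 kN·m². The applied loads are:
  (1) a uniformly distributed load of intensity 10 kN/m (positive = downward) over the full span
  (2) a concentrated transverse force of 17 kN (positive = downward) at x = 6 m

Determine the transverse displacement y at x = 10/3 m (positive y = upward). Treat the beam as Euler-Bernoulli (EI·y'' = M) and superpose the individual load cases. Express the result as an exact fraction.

Load 1 — uniform load w=10 kN/m over full span:
  y_1 = -wx²(L-x)²/(24EI) = -10·(10/3)²·(10-(10/3))²/(24·20000) = -5/486 m
Load 2 — point force P=17 kN at a=6 m (b=L-a=4):
  y_2 = -Pb²x²(3aL-(3a+b)x)/(6L³EI)  [x≤a] = -17·4²·(10/3)²·(3·6·10-(3·6+4)·(10/3))/(6·10³·20000) = -136/50625 m
Superposition: y = Σ y_i = -3941/303750 m ≈ -0.012974 m

y(10/3) = -3941/303750 m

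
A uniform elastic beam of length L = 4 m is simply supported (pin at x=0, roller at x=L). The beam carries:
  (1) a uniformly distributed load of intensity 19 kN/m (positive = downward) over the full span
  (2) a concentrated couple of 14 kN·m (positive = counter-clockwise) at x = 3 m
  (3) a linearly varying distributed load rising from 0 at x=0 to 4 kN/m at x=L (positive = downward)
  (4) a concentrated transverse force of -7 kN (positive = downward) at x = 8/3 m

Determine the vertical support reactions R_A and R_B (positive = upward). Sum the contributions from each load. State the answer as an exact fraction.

R_A = 251/6 kN, R_B = 211/6 kN

Load 1 — uniform load w=19 kN/m over full span:
  R_A = wL/2 = 19·4/2 = 38 kN
  R_B = wL/2 = 19·4/2 = 38 kN
Load 2 — applied couple M₀=14 kN·m at a=3 m (b=L-a=1):
  R_A = M₀/L = 14/4 = 7/2 kN
  R_B = -M₀/L = -14/4 = -7/2 kN
Load 3 — triangular load w₀=4 kN/m (0→w₀ over full span):
  R_A = w₀L/6 = 4·4/6 = 8/3 kN
  R_B = w₀L/3 = 4·4/3 = 16/3 kN
Load 4 — point force P=-7 kN at a=8/3 m (b=L-a=4/3):
  R_A = Pb/L = (-7)·(4/3)/4 = -7/3 kN
  R_B = Pa/L = (-7)·(8/3)/4 = -14/3 kN
Superposition: R_A = 251/6 kN, R_B = 211/6 kN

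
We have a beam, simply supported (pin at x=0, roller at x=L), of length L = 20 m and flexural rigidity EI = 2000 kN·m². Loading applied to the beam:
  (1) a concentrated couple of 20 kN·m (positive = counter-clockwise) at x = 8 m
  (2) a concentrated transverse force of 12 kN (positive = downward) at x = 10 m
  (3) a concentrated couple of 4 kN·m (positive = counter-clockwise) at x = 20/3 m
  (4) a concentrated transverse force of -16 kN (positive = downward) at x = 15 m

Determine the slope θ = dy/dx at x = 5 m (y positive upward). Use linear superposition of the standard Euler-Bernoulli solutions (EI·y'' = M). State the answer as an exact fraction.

θ(5) = -1/9000 rad

Load 1 — applied couple M₀=20 kN·m at a=8 m (b=L-a=12):
  θ_1 = (M₀x²/(2L)+C₁)/EI  [x≤a] with C₁=M₀(3b²-L²)/(6L)=16/3 = (20·5²/(2·20)+(16/3))/2000 = 107/12000 rad
Load 2 — point force P=12 kN at a=10 m (b=L-a=10):
  θ_2 = -Pb(L²-b²-3x²)/(6LEI)  [x≤a] = -12·10·(20²-10²-3·5²)/(6·20·2000) = -9/80 rad
Load 3 — applied couple M₀=4 kN·m at a=20/3 m (b=L-a=40/3):
  θ_3 = (M₀x²/(2L)+C₁)/EI  [x≤a] with C₁=M₀(3b²-L²)/(6L)=40/9 = (4·5²/(2·20)+(40/9))/2000 = 1/288 rad
Load 4 — point force P=-16 kN at a=15 m (b=L-a=5):
  θ_4 = -Pb(L²-b²-3x²)/(6LEI)  [x≤a] = -(-16)·5·(20²-5²-3·5²)/(6·20·2000) = 1/10 rad
Superposition: θ = Σ θ_i = -1/9000 rad ≈ -0.000111 rad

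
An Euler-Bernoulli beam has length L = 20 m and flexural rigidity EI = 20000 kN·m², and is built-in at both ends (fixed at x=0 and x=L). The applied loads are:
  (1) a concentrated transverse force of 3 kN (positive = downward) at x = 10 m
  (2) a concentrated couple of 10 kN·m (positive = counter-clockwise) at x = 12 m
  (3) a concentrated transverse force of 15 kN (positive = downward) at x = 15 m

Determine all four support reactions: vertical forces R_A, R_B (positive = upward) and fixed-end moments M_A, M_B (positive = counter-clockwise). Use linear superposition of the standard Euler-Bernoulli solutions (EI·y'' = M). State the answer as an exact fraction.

Load 1 — point force P=3 kN at a=10 m (b=L-a=10):
  R_A = Pb²(3a+b)/L³ = 3·10²·(3·10+10)/20³ = 3/2 kN
  M_A = Pab²/L² = 3·10·10²/20² = 15/2 kN·m
  R_B = Pa²(a+3b)/L³ = 3·10²·(10+3·10)/20³ = 3/2 kN
  M_B = -Pa²b/L² = -3·10²·10/20² = -15/2 kN·m
Load 2 — applied couple M₀=10 kN·m at a=12 m (b=L-a=8):
  R_A = 6M₀ab/L³ = 6·10·12·8/20³ = 18/25 kN
  M_A = M₀b(2a-b)/L² = 10·8·(2·12-8)/20² = 16/5 kN·m
  R_B = -6M₀ab/L³ = -6·10·12·8/20³ = -18/25 kN
  M_B = M₀a(2b-a)/L² = 10·12·(2·8-12)/20² = 6/5 kN·m
Load 3 — point force P=15 kN at a=15 m (b=L-a=5):
  R_A = Pb²(3a+b)/L³ = 15·5²·(3·15+5)/20³ = 75/32 kN
  M_A = Pab²/L² = 15·15·5²/20² = 225/16 kN·m
  R_B = Pa²(a+3b)/L³ = 15·15²·(15+3·5)/20³ = 405/32 kN
  M_B = -Pa²b/L² = -15·15²·5/20² = -675/16 kN·m
Superposition: R_A = 3651/800 kN, M_A = 1981/80 kN·m, R_B = 10749/800 kN, M_B = -3879/80 kN·m

R_A = 3651/800 kN, M_A = 1981/80 kN·m, R_B = 10749/800 kN, M_B = -3879/80 kN·m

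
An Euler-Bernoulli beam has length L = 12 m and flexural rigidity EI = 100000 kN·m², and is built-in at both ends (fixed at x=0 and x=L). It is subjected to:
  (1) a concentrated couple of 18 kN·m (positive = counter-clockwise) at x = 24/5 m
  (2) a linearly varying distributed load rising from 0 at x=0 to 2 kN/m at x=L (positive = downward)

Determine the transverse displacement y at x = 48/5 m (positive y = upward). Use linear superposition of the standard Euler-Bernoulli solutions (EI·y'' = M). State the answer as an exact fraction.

y(48/5) = -6426/48828125 m

Load 1 — applied couple M₀=18 kN·m at a=24/5 m (b=L-a=36/5):
  y_1 = (R_Ax³/6 - M_Ax²/2 - M₀(x-a)²/2)/EI  [x>a] with R_A=54/25, M_A=54/25 = ((54/25)·(48/5)³/6 - (54/25)·(48/5)²/2 - 18·((48/5)-(24/5))²/2)/100000 = 1134/9765625 m
Load 2 — triangular load w₀=2 kN/m (0→w₀ over full span):
  y_2 = -w₀x²(L-x)²(x+2L)/(120LEI) = -2·(48/5)²·(12-(48/5))²·((48/5)+2·12)/(120·12·100000) = -12096/48828125 m
Superposition: y = Σ y_i = -6426/48828125 m ≈ -0.000132 m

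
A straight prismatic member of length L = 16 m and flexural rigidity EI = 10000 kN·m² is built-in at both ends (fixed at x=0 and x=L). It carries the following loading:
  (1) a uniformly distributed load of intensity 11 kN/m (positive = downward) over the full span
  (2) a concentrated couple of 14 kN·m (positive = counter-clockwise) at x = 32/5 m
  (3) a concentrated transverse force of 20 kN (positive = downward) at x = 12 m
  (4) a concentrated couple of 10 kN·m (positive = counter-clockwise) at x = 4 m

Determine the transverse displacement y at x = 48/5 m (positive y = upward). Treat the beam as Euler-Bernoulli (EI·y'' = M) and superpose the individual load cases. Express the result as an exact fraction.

y(48/5) = -369252/1953125 m

Load 1 — uniform load w=11 kN/m over full span:
  y_1 = -wx²(L-x)²/(24EI) = -11·(48/5)²·(16-(48/5))²/(24·10000) = -67584/390625 m
Load 2 — applied couple M₀=14 kN·m at a=32/5 m (b=L-a=48/5):
  y_2 = (R_Ax³/6 - M_Ax²/2 - M₀(x-a)²/2)/EI  [x>a] with R_A=63/50, M_A=42/25 = ((63/50)·(48/5)³/6 - (42/25)·(48/5)²/2 - 14·((48/5)-(32/5))²/2)/10000 = 7168/1953125 m
Load 3 — point force P=20 kN at a=12 m (b=L-a=4):
  y_3 = -Pb²x²(3aL-(3a+b)x)/(6L³EI)  [x≤a] = -20·4²·(48/5)²·(3·12·16-(3·12+4)·(48/5))/(6·16³·10000) = -72/3125 m
Load 4 — applied couple M₀=10 kN·m at a=4 m (b=L-a=12):
  y_4 = (R_Ax³/6 - M_Ax²/2 - M₀(x-a)²/2)/EI  [x>a] with R_A=45/64, M_A=-15/8 = ((45/64)·(48/5)³/6 - (-15/8)·(48/5)²/2 - 10·((48/5)-4)²/2)/10000 = 52/15625 m
Superposition: y = Σ y_i = -369252/1953125 m ≈ -0.189057 m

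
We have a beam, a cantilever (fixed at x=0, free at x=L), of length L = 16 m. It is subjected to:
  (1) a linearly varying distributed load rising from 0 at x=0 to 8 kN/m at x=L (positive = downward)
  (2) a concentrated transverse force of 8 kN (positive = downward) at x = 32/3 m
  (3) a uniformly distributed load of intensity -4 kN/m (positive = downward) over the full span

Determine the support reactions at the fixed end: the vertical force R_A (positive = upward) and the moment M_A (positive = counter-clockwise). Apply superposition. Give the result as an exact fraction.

R_A = 8 kN, M_A = 256 kN·m

Load 1 — triangular load w₀=8 kN/m (0→w₀ over full span):
  R_A = w₀L/2 = 8·16/2 = 64 kN
  M_A = w₀L²/3 = 8·16²/3 = 2048/3 kN·m
Load 2 — point force P=8 kN at a=32/3 m (b=L-a=16/3):
  R_A = P = 8 kN
  M_A = Pa = 8·(32/3) = 256/3 kN·m
Load 3 — uniform load w=-4 kN/m over full span:
  R_A = wL = (-4)·16 = -64 kN
  M_A = wL²/2 = (-4)·16²/2 = -512 kN·m
Superposition: R_A = 8 kN, M_A = 256 kN·m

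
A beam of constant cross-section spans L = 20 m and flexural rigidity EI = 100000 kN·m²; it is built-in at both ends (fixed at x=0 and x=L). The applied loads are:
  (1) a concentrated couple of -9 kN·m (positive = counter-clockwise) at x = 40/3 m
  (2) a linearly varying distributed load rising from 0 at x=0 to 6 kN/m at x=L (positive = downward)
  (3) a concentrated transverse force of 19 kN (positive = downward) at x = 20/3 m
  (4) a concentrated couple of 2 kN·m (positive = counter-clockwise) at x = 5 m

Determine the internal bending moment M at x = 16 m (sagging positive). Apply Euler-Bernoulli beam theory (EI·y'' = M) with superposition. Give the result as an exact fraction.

M(16) = -961/360 kN·m

Load 1 — applied couple M₀=-9 kN·m at a=40/3 m (b=L-a=20/3):
  M_1 = R_Ax - M_A - M₀  [x>a] with R_A=-3/5, M_A=-3 = (-3/5)·16 - (-3) - (-9) = 12/5 kN·m
Load 2 — triangular load w₀=6 kN/m (0→w₀ over full span):
  M_2 = 3w₀Lx/20 - w₀L²/30 - w₀x³/(6L) = 3·6·20·16/20 - 6·20²/30 - 6·16³/(6·20) = 16/5 kN·m
Load 3 — point force P=19 kN at a=20/3 m (b=L-a=40/3):
  M_3 = Pa²(a+3b)(L-x)/L³ - Pa²b/L²  [x>a] = 19·(20/3)²·((20/3)+3·(40/3))·(20-16)/20³ - 19·(20/3)²·(40/3)/20² = -76/9 kN·m
Load 4 — applied couple M₀=2 kN·m at a=5 m (b=L-a=15):
  M_4 = R_Ax - M_A - M₀  [x>a] with R_A=9/80, M_A=-3/8 = (9/80)·16 - (-3/8) - 2 = 7/40 kN·m
Superposition: M = Σ M_i = -961/360 kN·m ≈ -2.669444 kN·m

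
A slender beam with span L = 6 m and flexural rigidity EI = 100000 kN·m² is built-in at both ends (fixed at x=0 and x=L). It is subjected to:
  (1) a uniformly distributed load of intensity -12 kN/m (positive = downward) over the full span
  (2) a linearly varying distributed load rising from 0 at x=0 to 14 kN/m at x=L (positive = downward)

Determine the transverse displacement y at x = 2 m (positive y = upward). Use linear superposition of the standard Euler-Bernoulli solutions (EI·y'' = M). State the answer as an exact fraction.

y(2) = 41/281250 m

Load 1 — uniform load w=-12 kN/m over full span:
  y_1 = -wx²(L-x)²/(24EI) = -(-12)·2²·(6-2)²/(24·100000) = 1/3125 m
Load 2 — triangular load w₀=14 kN/m (0→w₀ over full span):
  y_2 = -w₀x²(L-x)²(x+2L)/(120LEI) = -14·2²·(6-2)²·(2+2·6)/(120·6·100000) = -49/281250 m
Superposition: y = Σ y_i = 41/281250 m ≈ 0.000146 m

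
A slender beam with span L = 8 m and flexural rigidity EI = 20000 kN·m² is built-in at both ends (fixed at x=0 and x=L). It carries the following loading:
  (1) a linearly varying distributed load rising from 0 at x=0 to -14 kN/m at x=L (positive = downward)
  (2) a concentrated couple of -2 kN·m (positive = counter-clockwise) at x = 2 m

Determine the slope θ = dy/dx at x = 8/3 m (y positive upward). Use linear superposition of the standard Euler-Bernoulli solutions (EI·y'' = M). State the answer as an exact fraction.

θ(8/3) = 13931/12150000 rad

Load 1 — triangular load w₀=-14 kN/m (0→w₀ over full span):
  θ_1 = -w₀(2x(L-x)(L-2x)(x+2L)+x²(L-x)²)/(120LEI) = -(-14)·(2·(8/3)·(8-(8/3))·(8-2·(8/3))·((8/3)+2·8)+(8/3)²·(8-(8/3))²)/(120·8·20000) = 896/759375 rad
Load 2 — applied couple M₀=-2 kN·m at a=2 m (b=L-a=6):
  θ_2 = (R_Ax²/2 - M_Ax - M₀(x-a))/EI  [x>a] with R_A=-9/32, M_A=3/8 = ((-9/32)·(8/3)²/2 - (3/8)·(8/3) - (-2)·((8/3)-2))/20000 = -1/30000 rad
Superposition: θ = Σ θ_i = 13931/12150000 rad ≈ 0.001147 rad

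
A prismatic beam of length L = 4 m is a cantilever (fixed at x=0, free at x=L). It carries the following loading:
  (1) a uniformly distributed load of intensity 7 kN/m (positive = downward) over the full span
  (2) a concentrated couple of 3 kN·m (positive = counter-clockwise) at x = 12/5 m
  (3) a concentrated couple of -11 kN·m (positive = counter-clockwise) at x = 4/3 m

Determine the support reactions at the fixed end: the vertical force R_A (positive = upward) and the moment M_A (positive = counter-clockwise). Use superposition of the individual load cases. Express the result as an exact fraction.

R_A = 28 kN, M_A = 64 kN·m

Load 1 — uniform load w=7 kN/m over full span:
  R_A = wL = 7·4 = 28 kN
  M_A = wL²/2 = 7·4²/2 = 56 kN·m
Load 2 — applied couple M₀=3 kN·m at a=12/5 m (b=L-a=8/5):
  R_A = 0 kN
  M_A = -M₀ = -3 kN·m
Load 3 — applied couple M₀=-11 kN·m at a=4/3 m (b=L-a=8/3):
  R_A = 0 kN
  M_A = -M₀ = -(-11) = 11 kN·m
Superposition: R_A = 28 kN, M_A = 64 kN·m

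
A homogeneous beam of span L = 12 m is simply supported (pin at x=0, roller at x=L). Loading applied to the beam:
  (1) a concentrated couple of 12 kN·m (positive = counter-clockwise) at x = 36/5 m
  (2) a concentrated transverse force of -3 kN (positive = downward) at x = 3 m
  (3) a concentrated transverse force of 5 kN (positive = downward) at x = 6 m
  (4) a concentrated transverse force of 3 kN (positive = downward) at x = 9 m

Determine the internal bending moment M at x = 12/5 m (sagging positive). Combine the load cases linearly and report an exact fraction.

M(12/5) = 24/5 kN·m

Load 1 — applied couple M₀=12 kN·m at a=36/5 m (b=L-a=24/5):
  M_1 = M₀x/L  [x≤a] = 12·(12/5)/12 = 12/5 kN·m
Load 2 — point force P=-3 kN at a=3 m (b=L-a=9):
  M_2 = Pbx/L  [x≤a] = (-3)·9·(12/5)/12 = -27/5 kN·m
Load 3 — point force P=5 kN at a=6 m (b=L-a=6):
  M_3 = Pbx/L  [x≤a] = 5·6·(12/5)/12 = 6 kN·m
Load 4 — point force P=3 kN at a=9 m (b=L-a=3):
  M_4 = Pbx/L  [x≤a] = 3·3·(12/5)/12 = 9/5 kN·m
Superposition: M = Σ M_i = 24/5 kN·m ≈ 4.800000 kN·m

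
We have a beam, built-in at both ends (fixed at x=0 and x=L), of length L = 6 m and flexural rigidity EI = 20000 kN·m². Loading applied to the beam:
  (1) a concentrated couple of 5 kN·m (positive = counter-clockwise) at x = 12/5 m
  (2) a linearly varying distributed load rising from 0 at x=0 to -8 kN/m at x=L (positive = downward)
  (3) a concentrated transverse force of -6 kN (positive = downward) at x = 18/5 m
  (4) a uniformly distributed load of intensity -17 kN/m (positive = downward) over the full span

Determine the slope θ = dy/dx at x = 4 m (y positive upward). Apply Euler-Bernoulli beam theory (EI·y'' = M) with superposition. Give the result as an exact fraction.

θ(4) = -8729/5625000 rad

Load 1 — applied couple M₀=5 kN·m at a=12/5 m (b=L-a=18/5):
  θ_1 = (R_Ax²/2 - M_Ax - M₀(x-a))/EI  [x>a] with R_A=6/5, M_A=3/5 = ((6/5)·4²/2 - (3/5)·4 - 5·(4-(12/5)))/20000 = -1/25000 rad
Load 2 — triangular load w₀=-8 kN/m (0→w₀ over full span):
  θ_2 = -w₀(2x(L-x)(L-2x)(x+2L)+x²(L-x)²)/(120LEI) = -(-8)·(2·4·(6-4)·(6-2·4)·(4+2·6)+4²·(6-4)²)/(120·6·20000) = -7/28125 rad
Load 3 — point force P=-6 kN at a=18/5 m (b=L-a=12/5):
  θ_3 = Pa²(L-x)(2bL-(3b+a)(L-x))/(2L³EI)  [x>a] = (-6)·(18/5)²·(6-4)·(2·(12/5)·6-(3·(12/5)+(18/5))·(6-4))/(2·6³·20000) = -81/625000 rad
Load 4 — uniform load w=-17 kN/m over full span:
  θ_4 = -wx(L-x)(L-2x)/(12EI) = -(-17)·4·(6-4)·(6-2·4)/(12·20000) = -17/15000 rad
Superposition: θ = Σ θ_i = -8729/5625000 rad ≈ -0.001552 rad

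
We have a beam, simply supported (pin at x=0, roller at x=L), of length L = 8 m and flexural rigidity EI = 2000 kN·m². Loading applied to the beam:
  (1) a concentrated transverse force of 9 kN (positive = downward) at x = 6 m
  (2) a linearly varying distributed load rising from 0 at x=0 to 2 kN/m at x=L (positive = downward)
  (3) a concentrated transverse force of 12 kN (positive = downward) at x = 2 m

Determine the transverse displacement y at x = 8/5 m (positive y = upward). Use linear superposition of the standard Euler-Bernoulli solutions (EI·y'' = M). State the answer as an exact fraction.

Load 1 — point force P=9 kN at a=6 m (b=L-a=2):
  y_1 = -Pbx(L²-b²-x²)/(6LEI)  [x≤a] = -9·2·(8/5)·(8²-2²-(8/5)²)/(6·8·2000) = -1077/62500 m
Load 2 — triangular load w₀=2 kN/m (0→w₀ over full span):
  y_2 = -w₀x(7L⁴-10L²x²+3x⁴)/(360LEI) = -2·(8/5)·(7·8⁴-10·8²·(8/5)²+3·(8/5)⁴)/(360·8·2000) = -88064/5859375 m
Load 3 — point force P=12 kN at a=2 m (b=L-a=6):
  y_3 = -Pbx(L²-b²-x²)/(6LEI)  [x≤a] = -12·6·(8/5)·(8²-6²-(8/5)²)/(6·8·2000) = -477/15625 m
Superposition: y = Σ y_i = -1471631/23437500 m ≈ -0.062790 m

y(8/5) = -1471631/23437500 m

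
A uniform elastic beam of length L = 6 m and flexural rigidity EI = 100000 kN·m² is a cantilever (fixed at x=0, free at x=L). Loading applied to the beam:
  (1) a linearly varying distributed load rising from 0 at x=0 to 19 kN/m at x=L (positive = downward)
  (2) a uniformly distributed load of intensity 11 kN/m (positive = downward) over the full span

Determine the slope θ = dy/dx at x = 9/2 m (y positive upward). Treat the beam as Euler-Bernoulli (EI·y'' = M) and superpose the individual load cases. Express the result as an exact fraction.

Load 1 — triangular load w₀=19 kN/m (0→w₀ over full span):
  θ_1 = (w₀Lx²/4-w₀L²x/3-w₀x⁴/(24L))/EI = (19·6·(9/2)²/4-19·6²·(9/2)/3-19·(9/2)⁴/(24·6))/100000 = -128763/25600000 rad
Load 2 — uniform load w=11 kN/m over full span:
  θ_2 = -wx(x²-3Lx+3L²)/(6EI) = -11·(9/2)·((9/2)²-3·6·(9/2)+3·6²)/(6·100000) = -6237/1600000 rad
Superposition: θ = Σ θ_i = -45711/5120000 rad ≈ -0.008928 rad

θ(9/2) = -45711/5120000 rad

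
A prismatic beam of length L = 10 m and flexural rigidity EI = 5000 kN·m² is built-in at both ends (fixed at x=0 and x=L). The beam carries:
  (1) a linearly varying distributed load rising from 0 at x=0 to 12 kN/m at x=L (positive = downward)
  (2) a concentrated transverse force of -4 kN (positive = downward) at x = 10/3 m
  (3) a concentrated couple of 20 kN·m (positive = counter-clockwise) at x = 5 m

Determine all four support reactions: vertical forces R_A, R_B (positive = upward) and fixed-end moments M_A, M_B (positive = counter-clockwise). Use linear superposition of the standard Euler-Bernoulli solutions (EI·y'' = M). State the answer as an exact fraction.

R_A = 487/27 kN, M_A = 1055/27 kN·m, R_B = 1025/27 kN, M_B = -1405/27 kN·m

Load 1 — triangular load w₀=12 kN/m (0→w₀ over full span):
  R_A = 3w₀L/20 = 3·12·10/20 = 18 kN
  M_A = w₀L²/30 = 12·10²/30 = 40 kN·m
  R_B = 7w₀L/20 = 7·12·10/20 = 42 kN
  M_B = -w₀L²/20 = -12·10²/20 = -60 kN·m
Load 2 — point force P=-4 kN at a=10/3 m (b=L-a=20/3):
  R_A = Pb²(3a+b)/L³ = (-4)·(20/3)²·(3·(10/3)+(20/3))/10³ = -80/27 kN
  M_A = Pab²/L² = (-4)·(10/3)·(20/3)²/10² = -160/27 kN·m
  R_B = Pa²(a+3b)/L³ = (-4)·(10/3)²·((10/3)+3·(20/3))/10³ = -28/27 kN
  M_B = -Pa²b/L² = -(-4)·(10/3)²·(20/3)/10² = 80/27 kN·m
Load 3 — applied couple M₀=20 kN·m at a=5 m (b=L-a=5):
  R_A = 6M₀ab/L³ = 6·20·5·5/10³ = 3 kN
  M_A = M₀b(2a-b)/L² = 20·5·(2·5-5)/10² = 5 kN·m
  R_B = -6M₀ab/L³ = -6·20·5·5/10³ = -3 kN
  M_B = M₀a(2b-a)/L² = 20·5·(2·5-5)/10² = 5 kN·m
Superposition: R_A = 487/27 kN, M_A = 1055/27 kN·m, R_B = 1025/27 kN, M_B = -1405/27 kN·m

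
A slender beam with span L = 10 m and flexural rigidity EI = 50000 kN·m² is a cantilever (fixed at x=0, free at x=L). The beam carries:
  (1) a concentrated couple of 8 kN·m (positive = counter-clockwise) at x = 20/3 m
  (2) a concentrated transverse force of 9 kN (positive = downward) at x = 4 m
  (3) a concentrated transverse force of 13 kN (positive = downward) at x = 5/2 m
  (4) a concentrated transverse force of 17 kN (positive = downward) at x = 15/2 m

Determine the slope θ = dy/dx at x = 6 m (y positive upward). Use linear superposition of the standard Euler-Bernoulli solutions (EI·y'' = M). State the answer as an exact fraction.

θ(6) = -4189/400000 rad

Load 1 — applied couple M₀=8 kN·m at a=20/3 m (b=L-a=10/3):
  θ_1 = M₀x/EI  [x≤a] = 8·6/50000 = 3/3125 rad
Load 2 — point force P=9 kN at a=4 m (b=L-a=6):
  θ_2 = -Pa²/(2EI)  [x>a] = -9·4²/(2·50000) = -9/6250 rad
Load 3 — point force P=13 kN at a=5/2 m (b=L-a=15/2):
  θ_3 = -Pa²/(2EI)  [x>a] = -13·(5/2)²/(2·50000) = -13/16000 rad
Load 4 — point force P=17 kN at a=15/2 m (b=L-a=5/2):
  θ_4 = -Px(2a-x)/(2EI)  [x≤a] = -17·6·(2·(15/2)-6)/(2·50000) = -459/50000 rad
Superposition: θ = Σ θ_i = -4189/400000 rad ≈ -0.010472 rad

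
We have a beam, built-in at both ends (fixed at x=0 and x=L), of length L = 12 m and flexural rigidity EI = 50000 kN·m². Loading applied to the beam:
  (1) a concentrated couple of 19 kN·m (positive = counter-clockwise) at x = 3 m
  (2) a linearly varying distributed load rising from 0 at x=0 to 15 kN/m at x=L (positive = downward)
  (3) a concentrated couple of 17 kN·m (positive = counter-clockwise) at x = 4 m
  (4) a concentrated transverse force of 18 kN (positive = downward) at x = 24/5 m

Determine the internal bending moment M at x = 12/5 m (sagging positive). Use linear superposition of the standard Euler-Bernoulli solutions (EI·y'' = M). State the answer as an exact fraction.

Load 1 — applied couple M₀=19 kN·m at a=3 m (b=L-a=9):
  M_1 = R_Ax - M_A  [x≤a] with R_A=57/32, M_A=-57/16 = (57/32)·(12/5) - (-57/16) = 627/80 kN·m
Load 2 — triangular load w₀=15 kN/m (0→w₀ over full span):
  M_2 = 3w₀Lx/20 - w₀L²/30 - w₀x³/(6L) = 3·15·12·(12/5)/20 - 15·12²/30 - 15·(12/5)³/(6·12) = -252/25 kN·m
Load 3 — applied couple M₀=17 kN·m at a=4 m (b=L-a=8):
  M_3 = R_Ax - M_A  [x≤a] with R_A=17/9, M_A=0 = (17/9)·(12/5) - 0 = 68/15 kN·m
Load 4 — point force P=18 kN at a=24/5 m (b=L-a=36/5):
  M_4 = Pb²(3a+b)x/L³ - Pab²/L²  [x≤a] = 18·(36/5)²·(3·(24/5)+(36/5))·(12/5)/12³ - 18·(24/5)·(36/5)²/12² = -1944/625 kN·m
Superposition: M = Σ M_i = -24587/30000 kN·m ≈ -0.819567 kN·m

M(12/5) = -24587/30000 kN·m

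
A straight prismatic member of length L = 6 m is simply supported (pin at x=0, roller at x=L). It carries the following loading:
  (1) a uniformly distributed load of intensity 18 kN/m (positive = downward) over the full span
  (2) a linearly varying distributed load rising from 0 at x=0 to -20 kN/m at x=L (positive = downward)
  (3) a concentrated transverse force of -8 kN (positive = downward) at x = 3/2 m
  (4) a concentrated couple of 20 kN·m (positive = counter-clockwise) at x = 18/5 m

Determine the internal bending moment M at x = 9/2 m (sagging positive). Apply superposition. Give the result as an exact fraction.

Load 1 — uniform load w=18 kN/m over full span:
  M_1 = wx(L-x)/2 = 18·(9/2)·(6-(9/2))/2 = 243/4 kN·m
Load 2 — triangular load w₀=-20 kN/m (0→w₀ over full span):
  M_2 = w₀Lx/6 - w₀x³/(6L) = (-20)·6·(9/2)/6 - (-20)·(9/2)³/(6·6) = -315/8 kN·m
Load 3 — point force P=-8 kN at a=3/2 m (b=L-a=9/2):
  M_3 = Pa(L-x)/L  [x>a] = (-8)·(3/2)·(6-(9/2))/6 = -3 kN·m
Load 4 — applied couple M₀=20 kN·m at a=18/5 m (b=L-a=12/5):
  M_4 = M₀x/L - M₀  [x>a] = 20·(9/2)/6 - 20 = -5 kN·m
Superposition: M = Σ M_i = 107/8 kN·m ≈ 13.375000 kN·m

M(9/2) = 107/8 kN·m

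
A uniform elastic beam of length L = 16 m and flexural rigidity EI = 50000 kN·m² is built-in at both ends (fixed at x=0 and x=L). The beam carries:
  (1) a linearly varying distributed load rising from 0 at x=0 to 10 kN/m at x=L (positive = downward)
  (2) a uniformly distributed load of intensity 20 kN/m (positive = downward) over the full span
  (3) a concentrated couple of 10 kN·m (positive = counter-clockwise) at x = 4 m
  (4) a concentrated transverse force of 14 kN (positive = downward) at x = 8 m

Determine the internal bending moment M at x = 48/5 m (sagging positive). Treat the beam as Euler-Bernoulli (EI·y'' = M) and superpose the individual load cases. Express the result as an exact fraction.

M(48/5) = 51213/200 kN·m

Load 1 — triangular load w₀=10 kN/m (0→w₀ over full span):
  M_1 = 3w₀Lx/20 - w₀L²/30 - w₀x³/(6L) = 3·10·16·(48/5)/20 - 10·16²/30 - 10·(48/5)³/(6·16) = 3968/75 kN·m
Load 2 — uniform load w=20 kN/m over full span:
  M_2 = wLx/2 - wL²/12 - wx²/2 = 20·16·(48/5)/2 - 20·16²/12 - 20·(48/5)²/2 = 2816/15 kN·m
Load 3 — applied couple M₀=10 kN·m at a=4 m (b=L-a=12):
  M_3 = R_Ax - M_A - M₀  [x>a] with R_A=45/64, M_A=-15/8 = (45/64)·(48/5) - (-15/8) - 10 = -11/8 kN·m
Load 4 — point force P=14 kN at a=8 m (b=L-a=8):
  M_4 = Pa²(a+3b)(L-x)/L³ - Pa²b/L²  [x>a] = 14·8²·(8+3·8)·(16-(48/5))/16³ - 14·8²·8/16² = 84/5 kN·m
Superposition: M = Σ M_i = 51213/200 kN·m ≈ 256.065000 kN·m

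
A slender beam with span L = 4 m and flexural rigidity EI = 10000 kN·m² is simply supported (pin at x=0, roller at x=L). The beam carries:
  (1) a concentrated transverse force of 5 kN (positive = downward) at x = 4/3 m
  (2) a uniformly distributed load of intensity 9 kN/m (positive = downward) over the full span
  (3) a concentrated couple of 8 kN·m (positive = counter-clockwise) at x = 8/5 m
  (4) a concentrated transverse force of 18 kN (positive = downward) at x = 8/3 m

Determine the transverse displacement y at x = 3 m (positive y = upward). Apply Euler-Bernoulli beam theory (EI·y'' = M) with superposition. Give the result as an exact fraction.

Load 1 — point force P=5 kN at a=4/3 m (b=L-a=8/3):
  y_1 = -Pa(L-x)(2Lx-a²-x²)/(6LEI)  [x>a] = -5·(4/3)·(4-3)·(2·4·3-(4/3)²-3²)/(6·4·10000) = -119/324000 m
Load 2 — uniform load w=9 kN/m over full span:
  y_2 = -wx(L³-2Lx²+x³)/(24EI) = -9·3·(4³-2·4·3²+3³)/(24·10000) = -171/80000 m
Load 3 — applied couple M₀=8 kN·m at a=8/5 m (b=L-a=12/5):
  y_3 = (M₀x³/(6L)-M₀(x-a)²/2+C₁x)/EI  [x>a] with C₁=M₀(3b²-L²)/(6L)=32/75 = (8·3³/(6·4)-8·(3-(8/5))²/2+(32/75)·3)/10000 = 61/250000 m
Load 4 — point force P=18 kN at a=8/3 m (b=L-a=4/3):
  y_4 = -Pa(L-x)(2Lx-a²-x²)/(6LEI)  [x>a] = -18·(8/3)·(4-3)·(2·4·3-(8/3)²-3²)/(6·4·10000) = -71/45000 m
Superposition: y = Σ y_i = -621847/162000000 m ≈ -0.003839 m

y(3) = -621847/162000000 m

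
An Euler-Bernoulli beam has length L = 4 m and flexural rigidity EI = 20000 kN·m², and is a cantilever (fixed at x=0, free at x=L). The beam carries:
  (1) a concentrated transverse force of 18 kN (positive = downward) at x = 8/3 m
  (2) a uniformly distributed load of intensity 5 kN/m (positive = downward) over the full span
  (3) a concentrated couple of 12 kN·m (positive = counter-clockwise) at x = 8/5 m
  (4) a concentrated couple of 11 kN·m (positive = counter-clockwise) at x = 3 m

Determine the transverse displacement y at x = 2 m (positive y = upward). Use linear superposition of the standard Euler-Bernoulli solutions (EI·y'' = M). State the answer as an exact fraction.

Load 1 — point force P=18 kN at a=8/3 m (b=L-a=4/3):
  y_1 = -Px²(3a-x)/(6EI)  [x≤a] = -18·2²·(3·(8/3)-2)/(6·20000) = -9/2500 m
Load 2 — uniform load w=5 kN/m over full span:
  y_2 = -wx²(x²-4Lx+6L²)/(24EI) = -5·2²·(2²-4·4·2+6·4²)/(24·20000) = -17/6000 m
Load 3 — applied couple M₀=12 kN·m at a=8/5 m (b=L-a=12/5):
  y_3 = M₀a(2x-a)/(2EI)  [x>a] = 12·(8/5)·(2·2-(8/5))/(2·20000) = 18/15625 m
Load 4 — applied couple M₀=11 kN·m at a=3 m (b=L-a=1):
  y_4 = M₀x²/(2EI)  [x≤a] = 11·2²/(2·20000) = 11/10000 m
Superposition: y = Σ y_i = -196/46875 m ≈ -0.004181 m

y(2) = -196/46875 m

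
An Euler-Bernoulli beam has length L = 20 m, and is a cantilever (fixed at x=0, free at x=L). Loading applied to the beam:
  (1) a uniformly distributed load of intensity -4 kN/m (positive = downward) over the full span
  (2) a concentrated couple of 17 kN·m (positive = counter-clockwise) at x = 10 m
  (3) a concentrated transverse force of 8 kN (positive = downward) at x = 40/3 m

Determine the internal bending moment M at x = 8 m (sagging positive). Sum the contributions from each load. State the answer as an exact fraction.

M(8) = 787/3 kN·m

Load 1 — uniform load w=-4 kN/m over full span:
  M_1 = -w(L-x)²/2 = -(-4)·(20-8)²/2 = 288 kN·m
Load 2 — applied couple M₀=17 kN·m at a=10 m (b=L-a=10):
  M_2 = M₀  [x≤a] = 17 = 17 kN·m
Load 3 — point force P=8 kN at a=40/3 m (b=L-a=20/3):
  M_3 = -P(a-x)  [x≤a] = -8·((40/3)-8) = -128/3 kN·m
Superposition: M = Σ M_i = 787/3 kN·m ≈ 262.333333 kN·m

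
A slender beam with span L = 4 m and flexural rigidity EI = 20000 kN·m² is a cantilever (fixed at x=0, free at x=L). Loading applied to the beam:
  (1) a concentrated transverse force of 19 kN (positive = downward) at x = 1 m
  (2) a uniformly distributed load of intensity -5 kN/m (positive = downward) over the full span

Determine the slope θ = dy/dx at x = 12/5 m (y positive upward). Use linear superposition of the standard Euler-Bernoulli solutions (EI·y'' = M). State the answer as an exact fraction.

Load 1 — point force P=19 kN at a=1 m (b=L-a=3):
  θ_1 = -Pa²/(2EI)  [x>a] = -19·1²/(2·20000) = -19/40000 rad
Load 2 — uniform load w=-5 kN/m over full span:
  θ_2 = -wx(x²-3Lx+3L²)/(6EI) = -(-5)·(12/5)·((12/5)²-3·4·(12/5)+3·4²)/(6·20000) = 39/15625 rad
Superposition: θ = Σ θ_i = 2021/1000000 rad ≈ 0.002021 rad

θ(12/5) = 2021/1000000 rad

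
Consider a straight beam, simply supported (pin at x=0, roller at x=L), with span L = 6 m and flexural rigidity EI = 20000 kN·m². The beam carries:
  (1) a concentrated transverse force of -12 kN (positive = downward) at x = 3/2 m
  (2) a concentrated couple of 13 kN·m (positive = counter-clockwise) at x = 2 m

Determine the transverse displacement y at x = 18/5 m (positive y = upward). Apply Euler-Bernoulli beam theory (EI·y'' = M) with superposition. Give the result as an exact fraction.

y(18/5) = 12349/5000000 m

Load 1 — point force P=-12 kN at a=3/2 m (b=L-a=9/2):
  y_1 = -Pa(L-x)(2Lx-a²-x²)/(6LEI)  [x>a] = -(-12)·(3/2)·(6-(18/5))·(2·6·(18/5)-(3/2)²-(18/5)²)/(6·6·20000) = 8397/5000000 m
Load 2 — applied couple M₀=13 kN·m at a=2 m (b=L-a=4):
  y_2 = (M₀x³/(6L)-M₀(x-a)²/2+C₁x)/EI  [x>a] with C₁=M₀(3b²-L²)/(6L)=13/3 = (13·(18/5)³/(6·6)-13·((18/5)-2)²/2+(13/3)·(18/5))/20000 = 247/312500 m
Superposition: y = Σ y_i = 12349/5000000 m ≈ 0.002470 m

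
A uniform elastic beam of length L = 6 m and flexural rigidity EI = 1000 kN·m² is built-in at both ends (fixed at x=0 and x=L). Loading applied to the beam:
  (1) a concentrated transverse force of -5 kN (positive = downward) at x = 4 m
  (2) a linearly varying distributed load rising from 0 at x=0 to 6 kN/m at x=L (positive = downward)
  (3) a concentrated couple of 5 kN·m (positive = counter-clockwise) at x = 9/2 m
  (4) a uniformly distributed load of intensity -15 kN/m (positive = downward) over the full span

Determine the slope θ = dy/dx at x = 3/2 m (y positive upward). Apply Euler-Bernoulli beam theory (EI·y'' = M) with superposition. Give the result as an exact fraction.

θ(3/2) = 1677/80000 rad

Load 1 — point force P=-5 kN at a=4 m (b=L-a=2):
  θ_1 = -Pb²x(2aL-(3a+b)x)/(2L³EI)  [x≤a] = -(-5)·2²·(3/2)·(2·4·6-(3·4+2)·(3/2))/(2·6³·1000) = 3/1600 rad
Load 2 — triangular load w₀=6 kN/m (0→w₀ over full span):
  θ_2 = -w₀(2x(L-x)(L-2x)(x+2L)+x²(L-x)²)/(120LEI) = -6·(2·(3/2)·(6-(3/2))·(6-2·(3/2))·((3/2)+2·6)+(3/2)²·(6-(3/2))²)/(120·6·1000) = -3159/640000 rad
Load 3 — applied couple M₀=5 kN·m at a=9/2 m (b=L-a=3/2):
  θ_3 = (R_Ax²/2 - M_Ax)/EI  [x≤a] with R_A=15/16, M_A=25/16 = ((15/16)·(3/2)²/2 - (25/16)·(3/2))/1000 = -33/25600 rad
Load 4 — uniform load w=-15 kN/m over full span:
  θ_4 = -wx(L-x)(L-2x)/(12EI) = -(-15)·(3/2)·(6-(3/2))·(6-2·(3/2))/(12·1000) = 81/3200 rad
Superposition: θ = Σ θ_i = 1677/80000 rad ≈ 0.020962 rad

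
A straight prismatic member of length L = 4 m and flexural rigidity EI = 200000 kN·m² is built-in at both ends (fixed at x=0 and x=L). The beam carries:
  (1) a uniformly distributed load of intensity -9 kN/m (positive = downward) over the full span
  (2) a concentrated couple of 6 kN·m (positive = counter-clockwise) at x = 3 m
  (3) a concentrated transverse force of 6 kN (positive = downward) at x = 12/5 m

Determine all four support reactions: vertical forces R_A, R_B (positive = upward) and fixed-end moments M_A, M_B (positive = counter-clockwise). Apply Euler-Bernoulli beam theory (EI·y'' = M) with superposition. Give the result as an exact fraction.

Load 1 — uniform load w=-9 kN/m over full span:
  R_A = wL/2 = (-9)·4/2 = -18 kN
  M_A = wL²/12 = (-9)·4²/12 = -12 kN·m
  R_B = wL/2 = (-9)·4/2 = -18 kN
  M_B = -wL²/12 = -(-9)·4²/12 = 12 kN·m
Load 2 — applied couple M₀=6 kN·m at a=3 m (b=L-a=1):
  R_A = 6M₀ab/L³ = 6·6·3·1/4³ = 27/16 kN
  M_A = M₀b(2a-b)/L² = 6·1·(2·3-1)/4² = 15/8 kN·m
  R_B = -6M₀ab/L³ = -6·6·3·1/4³ = -27/16 kN
  M_B = M₀a(2b-a)/L² = 6·3·(2·1-3)/4² = -9/8 kN·m
Load 3 — point force P=6 kN at a=12/5 m (b=L-a=8/5):
  R_A = Pb²(3a+b)/L³ = 6·(8/5)²·(3·(12/5)+(8/5))/4³ = 264/125 kN
  M_A = Pab²/L² = 6·(12/5)·(8/5)²/4² = 288/125 kN·m
  R_B = Pa²(a+3b)/L³ = 6·(12/5)²·((12/5)+3·(8/5))/4³ = 486/125 kN
  M_B = -Pa²b/L² = -6·(12/5)²·(8/5)/4² = -432/125 kN·m
Superposition: R_A = -28401/2000 kN, M_A = -7821/1000 kN·m, R_B = -31599/2000 kN, M_B = 7419/1000 kN·m

R_A = -28401/2000 kN, M_A = -7821/1000 kN·m, R_B = -31599/2000 kN, M_B = 7419/1000 kN·m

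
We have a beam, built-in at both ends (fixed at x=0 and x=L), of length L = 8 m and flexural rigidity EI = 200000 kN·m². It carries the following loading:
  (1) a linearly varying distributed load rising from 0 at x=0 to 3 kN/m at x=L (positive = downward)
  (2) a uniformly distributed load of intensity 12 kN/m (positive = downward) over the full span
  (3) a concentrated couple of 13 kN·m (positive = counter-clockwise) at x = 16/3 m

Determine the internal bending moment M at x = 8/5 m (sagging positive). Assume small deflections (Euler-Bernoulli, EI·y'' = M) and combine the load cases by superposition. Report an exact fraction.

Load 1 — triangular load w₀=3 kN/m (0→w₀ over full span):
  M_1 = 3w₀Lx/20 - w₀L²/30 - w₀x³/(6L) = 3·3·8·(8/5)/20 - 3·8²/30 - 3·(8/5)³/(6·8) = -112/125 kN·m
Load 2 — uniform load w=12 kN/m over full span:
  M_2 = wLx/2 - wL²/12 - wx²/2 = 12·8·(8/5)/2 - 12·8²/12 - 12·(8/5)²/2 = -64/25 kN·m
Load 3 — applied couple M₀=13 kN·m at a=16/3 m (b=L-a=8/3):
  M_3 = R_Ax - M_A  [x≤a] with R_A=13/6, M_A=13/3 = (13/6)·(8/5) - (13/3) = -13/15 kN·m
Superposition: M = Σ M_i = -1621/375 kN·m ≈ -4.322667 kN·m

M(8/5) = -1621/375 kN·m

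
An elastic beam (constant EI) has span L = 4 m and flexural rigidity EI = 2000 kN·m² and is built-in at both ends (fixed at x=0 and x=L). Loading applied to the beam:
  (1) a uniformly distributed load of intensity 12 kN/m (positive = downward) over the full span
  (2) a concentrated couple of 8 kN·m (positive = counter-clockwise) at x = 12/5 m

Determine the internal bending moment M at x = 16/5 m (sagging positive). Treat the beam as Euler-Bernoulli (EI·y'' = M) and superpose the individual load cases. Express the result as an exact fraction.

Load 1 — uniform load w=12 kN/m over full span:
  M_1 = wLx/2 - wL²/12 - wx²/2 = 12·4·(16/5)/2 - 12·4²/12 - 12·(16/5)²/2 = -16/25 kN·m
Load 2 — applied couple M₀=8 kN·m at a=12/5 m (b=L-a=8/5):
  M_2 = R_Ax - M_A - M₀  [x>a] with R_A=72/25, M_A=64/25 = (72/25)·(16/5) - (64/25) - 8 = -168/125 kN·m
Superposition: M = Σ M_i = -248/125 kN·m ≈ -1.984000 kN·m

M(16/5) = -248/125 kN·m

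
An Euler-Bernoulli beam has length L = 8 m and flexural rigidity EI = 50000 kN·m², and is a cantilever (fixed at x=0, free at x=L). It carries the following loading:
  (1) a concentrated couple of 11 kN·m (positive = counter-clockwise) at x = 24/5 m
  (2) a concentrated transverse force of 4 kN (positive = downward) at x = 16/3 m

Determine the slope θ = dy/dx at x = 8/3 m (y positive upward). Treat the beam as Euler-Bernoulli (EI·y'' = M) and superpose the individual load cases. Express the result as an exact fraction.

θ(8/3) = -1/3750 rad

Load 1 — applied couple M₀=11 kN·m at a=24/5 m (b=L-a=16/5):
  θ_1 = M₀x/EI  [x≤a] = 11·(8/3)/50000 = 11/18750 rad
Load 2 — point force P=4 kN at a=16/3 m (b=L-a=8/3):
  θ_2 = -Px(2a-x)/(2EI)  [x≤a] = -4·(8/3)·(2·(16/3)-(8/3))/(2·50000) = -8/9375 rad
Superposition: θ = Σ θ_i = -1/3750 rad ≈ -0.000267 rad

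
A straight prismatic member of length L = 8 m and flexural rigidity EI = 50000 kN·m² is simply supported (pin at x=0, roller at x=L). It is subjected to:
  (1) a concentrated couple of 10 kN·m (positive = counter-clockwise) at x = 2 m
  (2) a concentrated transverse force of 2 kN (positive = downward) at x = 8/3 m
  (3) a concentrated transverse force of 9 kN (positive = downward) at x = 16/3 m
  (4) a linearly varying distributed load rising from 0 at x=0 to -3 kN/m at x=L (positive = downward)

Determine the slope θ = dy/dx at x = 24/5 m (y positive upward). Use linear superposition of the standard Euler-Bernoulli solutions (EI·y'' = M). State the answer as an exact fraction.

Load 1 — applied couple M₀=10 kN·m at a=2 m (b=L-a=6):
  θ_1 = (M₀x²/(2L)-M₀(x-a)+C₁)/EI  [x>a] with C₁=M₀(3b²-L²)/(6L)=55/6 = (10·(24/5)²/(2·8)-10·((24/5)-2)+(55/6))/50000 = -133/1500000 rad
Load 2 — point force P=2 kN at a=8/3 m (b=L-a=16/3):
  θ_2 = -Pa(2L²-6Lx+3x²+a²)/(6LEI)  [x>a] = -2·(8/3)·(2·8²-6·8·(24/5)+3·(24/5)²+(8/3)²)/(6·8·50000) = 368/6328125 rad
Load 3 — point force P=9 kN at a=16/3 m (b=L-a=8/3):
  θ_3 = -Pb(L²-b²-3x²)/(6LEI)  [x≤a] = -9·(8/3)·(8²-(8/3)²-3·(24/5)²)/(6·8·50000) = 86/703125 rad
Load 4 — triangular load w₀=-3 kN/m (0→w₀ over full span):
  θ_4 = -w₀(7L⁴-30L²x²+15x⁴)/(360LEI) = -(-3)·(7·8⁴-30·8²·(24/5)²+15·(24/5)⁴)/(360·8·50000) = -928/5859375 rad
Superposition: θ = Σ θ_i = -337067/5062500000 rad ≈ -0.000067 rad

θ(24/5) = -337067/5062500000 rad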